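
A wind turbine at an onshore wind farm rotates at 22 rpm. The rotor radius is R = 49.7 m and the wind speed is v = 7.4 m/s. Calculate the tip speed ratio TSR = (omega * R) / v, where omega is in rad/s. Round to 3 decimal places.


Convert rotational speed to rad/s:
  omega = 22 * 2 * pi / 60 = 2.3038 rad/s
Compute tip speed:
  v_tip = omega * R = 2.3038 * 49.7 = 114.501 m/s
Tip speed ratio:
  TSR = v_tip / v_wind = 114.501 / 7.4 = 15.473

15.473


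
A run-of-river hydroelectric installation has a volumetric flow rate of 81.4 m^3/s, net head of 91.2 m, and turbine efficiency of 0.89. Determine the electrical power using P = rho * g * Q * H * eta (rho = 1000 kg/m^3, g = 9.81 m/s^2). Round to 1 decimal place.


Apply the hydropower formula P = rho * g * Q * H * eta
rho * g = 1000 * 9.81 = 9810.0
P = 9810.0 * 81.4 * 91.2 * 0.89
P = 64815407.7 W

64815407.7


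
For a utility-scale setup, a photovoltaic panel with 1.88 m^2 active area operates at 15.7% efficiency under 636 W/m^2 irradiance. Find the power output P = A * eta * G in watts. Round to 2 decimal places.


Use the solar power formula P = A * eta * G.
Given: A = 1.88 m^2, eta = 0.157, G = 636 W/m^2
P = 1.88 * 0.157 * 636
P = 187.72 W

187.72


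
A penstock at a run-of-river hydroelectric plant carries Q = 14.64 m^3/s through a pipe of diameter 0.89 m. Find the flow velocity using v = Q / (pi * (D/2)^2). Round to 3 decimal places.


Compute pipe cross-sectional area:
  A = pi * (D/2)^2 = pi * (0.89/2)^2 = 0.6221 m^2
Calculate velocity:
  v = Q / A = 14.64 / 0.6221
  v = 23.533 m/s

23.533


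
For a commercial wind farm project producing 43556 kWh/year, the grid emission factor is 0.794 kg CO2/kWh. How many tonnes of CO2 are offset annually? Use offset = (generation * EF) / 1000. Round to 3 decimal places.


CO2 offset in kg = generation * emission_factor
CO2 offset = 43556 * 0.794 = 34583.46 kg
Convert to tonnes:
  CO2 offset = 34583.46 / 1000 = 34.583 tonnes

34.583


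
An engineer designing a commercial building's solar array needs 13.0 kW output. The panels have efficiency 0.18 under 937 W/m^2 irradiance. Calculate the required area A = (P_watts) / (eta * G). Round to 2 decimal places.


Convert target power to watts: P = 13.0 * 1000 = 13000.0 W
Compute denominator: eta * G = 0.18 * 937 = 168.66
Required area A = P / (eta * G) = 13000.0 / 168.66
A = 77.08 m^2

77.08


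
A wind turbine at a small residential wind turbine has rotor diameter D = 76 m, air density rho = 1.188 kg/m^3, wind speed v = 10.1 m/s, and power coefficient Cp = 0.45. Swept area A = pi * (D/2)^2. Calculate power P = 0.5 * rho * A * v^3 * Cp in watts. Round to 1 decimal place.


Step 1 -- Compute swept area:
  A = pi * (D/2)^2 = pi * (76/2)^2 = 4536.46 m^2
Step 2 -- Apply wind power equation:
  P = 0.5 * rho * A * v^3 * Cp
  v^3 = 10.1^3 = 1030.301
  P = 0.5 * 1.188 * 4536.46 * 1030.301 * 0.45
  P = 1249338.6 W

1249338.6


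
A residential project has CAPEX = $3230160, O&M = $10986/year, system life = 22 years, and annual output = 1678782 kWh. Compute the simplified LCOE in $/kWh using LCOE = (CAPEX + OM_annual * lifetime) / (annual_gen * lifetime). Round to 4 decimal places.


Total cost = CAPEX + OM * lifetime = 3230160 + 10986 * 22 = 3230160 + 241692 = 3471852
Total generation = annual * lifetime = 1678782 * 22 = 36933204 kWh
LCOE = 3471852 / 36933204
LCOE = 0.0940 $/kWh

0.0940


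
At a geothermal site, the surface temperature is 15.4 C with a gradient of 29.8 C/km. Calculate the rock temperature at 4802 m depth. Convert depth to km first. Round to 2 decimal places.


Convert depth to km: 4802 / 1000 = 4.802 km
Temperature increase = gradient * depth_km = 29.8 * 4.802 = 143.1 C
Temperature at depth = T_surface + delta_T = 15.4 + 143.1
T = 158.50 C

158.50


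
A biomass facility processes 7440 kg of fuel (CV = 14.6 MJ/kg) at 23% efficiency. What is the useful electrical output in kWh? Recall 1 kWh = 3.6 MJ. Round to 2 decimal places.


Total energy = mass * CV = 7440 * 14.6 = 108624.0 MJ
Useful energy = total * eta = 108624.0 * 0.23 = 24983.52 MJ
Convert to kWh: 24983.52 / 3.6
Useful energy = 6939.87 kWh

6939.87


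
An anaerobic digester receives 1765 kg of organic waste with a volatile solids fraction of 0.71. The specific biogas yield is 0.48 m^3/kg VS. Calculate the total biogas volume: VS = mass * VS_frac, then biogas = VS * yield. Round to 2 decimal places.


Compute volatile solids:
  VS = mass * VS_fraction = 1765 * 0.71 = 1253.15 kg
Calculate biogas volume:
  Biogas = VS * specific_yield = 1253.15 * 0.48
  Biogas = 601.51 m^3

601.51


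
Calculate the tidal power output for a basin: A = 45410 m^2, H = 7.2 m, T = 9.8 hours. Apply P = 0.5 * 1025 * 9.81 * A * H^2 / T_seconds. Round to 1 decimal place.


Convert period to seconds: T = 9.8 * 3600 = 35280.0 s
H^2 = 7.2^2 = 51.84
P = 0.5 * rho * g * A * H^2 / T
P = 0.5 * 1025 * 9.81 * 45410 * 51.84 / 35280.0
P = 335467.8 W

335467.8


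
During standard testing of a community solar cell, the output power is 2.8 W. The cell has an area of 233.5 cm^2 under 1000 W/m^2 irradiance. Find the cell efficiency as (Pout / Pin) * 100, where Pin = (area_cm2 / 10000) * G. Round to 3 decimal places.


First compute the input power:
  Pin = area_cm2 / 10000 * G = 233.5 / 10000 * 1000 = 23.35 W
Then compute efficiency:
  Efficiency = (Pout / Pin) * 100 = (2.8 / 23.35) * 100
  Efficiency = 11.991%

11.991


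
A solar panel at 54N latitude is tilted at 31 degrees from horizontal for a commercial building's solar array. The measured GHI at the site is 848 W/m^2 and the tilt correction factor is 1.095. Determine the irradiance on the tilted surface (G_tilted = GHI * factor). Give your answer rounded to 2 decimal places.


Identify the given values:
  GHI = 848 W/m^2, tilt correction factor = 1.095
Apply the formula G_tilted = GHI * factor:
  G_tilted = 848 * 1.095
  G_tilted = 928.56 W/m^2

928.56


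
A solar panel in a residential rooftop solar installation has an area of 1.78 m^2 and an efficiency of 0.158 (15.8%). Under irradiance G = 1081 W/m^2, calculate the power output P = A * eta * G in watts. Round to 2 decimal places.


Use the solar power formula P = A * eta * G.
Given: A = 1.78 m^2, eta = 0.158, G = 1081 W/m^2
P = 1.78 * 0.158 * 1081
P = 304.02 W

304.02


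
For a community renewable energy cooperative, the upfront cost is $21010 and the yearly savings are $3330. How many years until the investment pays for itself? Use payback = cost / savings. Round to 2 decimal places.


Simple payback period = initial cost / annual savings
Payback = 21010 / 3330
Payback = 6.31 years

6.31


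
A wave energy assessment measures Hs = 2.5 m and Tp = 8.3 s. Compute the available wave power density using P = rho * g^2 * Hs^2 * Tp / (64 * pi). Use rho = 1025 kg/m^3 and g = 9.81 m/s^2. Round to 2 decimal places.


Apply wave power formula:
  g^2 = 9.81^2 = 96.2361
  Hs^2 = 2.5^2 = 6.25
  Numerator = rho * g^2 * Hs^2 * Tp = 1025 * 96.2361 * 6.25 * 8.3 = 5117053.88
  Denominator = 64 * pi = 201.0619
  P = 5117053.88 / 201.0619 = 25450.14 W/m

25450.14


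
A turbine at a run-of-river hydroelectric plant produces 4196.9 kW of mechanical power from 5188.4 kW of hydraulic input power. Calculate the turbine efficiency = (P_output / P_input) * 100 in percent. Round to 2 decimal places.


Turbine efficiency = (output power / input power) * 100
eta = (4196.9 / 5188.4) * 100
eta = 80.89%

80.89


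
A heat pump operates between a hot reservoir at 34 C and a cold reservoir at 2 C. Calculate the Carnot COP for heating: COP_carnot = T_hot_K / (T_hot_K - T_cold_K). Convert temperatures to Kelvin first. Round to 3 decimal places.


Convert to Kelvin:
  T_hot = 34 + 273.15 = 307.15 K
  T_cold = 2 + 273.15 = 275.15 K
Apply Carnot COP formula:
  COP = T_hot_K / (T_hot_K - T_cold_K) = 307.15 / 32.0
  COP = 9.598

9.598


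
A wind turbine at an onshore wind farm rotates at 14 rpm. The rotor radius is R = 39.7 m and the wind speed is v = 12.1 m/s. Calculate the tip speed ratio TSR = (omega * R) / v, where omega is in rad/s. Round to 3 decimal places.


Convert rotational speed to rad/s:
  omega = 14 * 2 * pi / 60 = 1.4661 rad/s
Compute tip speed:
  v_tip = omega * R = 1.4661 * 39.7 = 58.203 m/s
Tip speed ratio:
  TSR = v_tip / v_wind = 58.203 / 12.1 = 4.810

4.810


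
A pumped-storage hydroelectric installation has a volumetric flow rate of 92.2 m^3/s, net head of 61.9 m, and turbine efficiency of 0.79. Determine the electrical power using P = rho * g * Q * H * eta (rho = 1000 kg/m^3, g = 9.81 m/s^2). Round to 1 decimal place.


Apply the hydropower formula P = rho * g * Q * H * eta
rho * g = 1000 * 9.81 = 9810.0
P = 9810.0 * 92.2 * 61.9 * 0.79
P = 44230074.3 W

44230074.3


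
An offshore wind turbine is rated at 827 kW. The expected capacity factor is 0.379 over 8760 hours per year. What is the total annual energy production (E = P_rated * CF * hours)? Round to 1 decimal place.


Annual energy = rated_kW * capacity_factor * hours_per_year
Given: P_rated = 827 kW, CF = 0.379, hours = 8760
E = 827 * 0.379 * 8760
E = 2745673.1 kWh

2745673.1


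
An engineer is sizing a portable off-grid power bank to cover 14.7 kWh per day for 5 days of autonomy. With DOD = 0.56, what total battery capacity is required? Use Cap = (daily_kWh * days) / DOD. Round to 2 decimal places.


Total energy needed = daily * days = 14.7 * 5 = 73.5 kWh
Account for depth of discharge:
  Cap = total_energy / DOD = 73.5 / 0.56
  Cap = 131.25 kWh

131.25


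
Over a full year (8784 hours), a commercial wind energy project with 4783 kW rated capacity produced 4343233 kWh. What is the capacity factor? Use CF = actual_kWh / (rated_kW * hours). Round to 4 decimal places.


Capacity factor = actual output / maximum possible output
Maximum possible = rated * hours = 4783 * 8784 = 42013872 kWh
CF = 4343233 / 42013872
CF = 0.1034

0.1034


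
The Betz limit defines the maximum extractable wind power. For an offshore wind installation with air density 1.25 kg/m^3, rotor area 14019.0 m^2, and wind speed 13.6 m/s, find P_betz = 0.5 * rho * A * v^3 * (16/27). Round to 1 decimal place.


The Betz coefficient Cp_max = 16/27 = 0.5926
v^3 = 13.6^3 = 2515.456
P_betz = 0.5 * rho * A * v^3 * Cp_max
P_betz = 0.5 * 1.25 * 14019.0 * 2515.456 * 0.5926
P_betz = 13060806.5 W

13060806.5


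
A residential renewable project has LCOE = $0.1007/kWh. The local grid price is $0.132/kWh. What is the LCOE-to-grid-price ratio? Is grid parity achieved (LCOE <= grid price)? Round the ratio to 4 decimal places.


Compare LCOE to grid price:
  LCOE = $0.1007/kWh, Grid price = $0.132/kWh
  Ratio = LCOE / grid_price = 0.1007 / 0.132 = 0.7629
  Grid parity achieved (ratio <= 1)? yes

0.7629


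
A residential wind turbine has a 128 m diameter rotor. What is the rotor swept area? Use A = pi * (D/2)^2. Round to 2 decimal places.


Compute the rotor radius:
  r = D / 2 = 128 / 2 = 64.0 m
Calculate swept area:
  A = pi * r^2 = pi * 64.0^2
  A = 12867.96 m^2

12867.96


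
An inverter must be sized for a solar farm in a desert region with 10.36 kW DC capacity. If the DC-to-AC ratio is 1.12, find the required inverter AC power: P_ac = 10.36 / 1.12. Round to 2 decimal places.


The inverter AC capacity is determined by the DC/AC ratio.
Given: P_dc = 10.36 kW, DC/AC ratio = 1.12
P_ac = P_dc / ratio = 10.36 / 1.12
P_ac = 9.25 kW

9.25


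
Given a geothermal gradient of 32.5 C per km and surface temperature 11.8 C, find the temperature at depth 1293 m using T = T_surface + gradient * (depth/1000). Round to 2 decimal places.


Convert depth to km: 1293 / 1000 = 1.293 km
Temperature increase = gradient * depth_km = 32.5 * 1.293 = 42.02 C
Temperature at depth = T_surface + delta_T = 11.8 + 42.02
T = 53.82 C

53.82


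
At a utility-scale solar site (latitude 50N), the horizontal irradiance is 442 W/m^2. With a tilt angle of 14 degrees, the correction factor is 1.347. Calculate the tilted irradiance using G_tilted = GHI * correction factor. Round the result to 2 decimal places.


Identify the given values:
  GHI = 442 W/m^2, tilt correction factor = 1.347
Apply the formula G_tilted = GHI * factor:
  G_tilted = 442 * 1.347
  G_tilted = 595.37 W/m^2

595.37


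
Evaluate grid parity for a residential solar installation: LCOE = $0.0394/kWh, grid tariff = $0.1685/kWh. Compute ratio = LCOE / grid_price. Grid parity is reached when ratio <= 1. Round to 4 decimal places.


Compare LCOE to grid price:
  LCOE = $0.0394/kWh, Grid price = $0.1685/kWh
  Ratio = LCOE / grid_price = 0.0394 / 0.1685 = 0.2338
  Grid parity achieved (ratio <= 1)? yes

0.2338


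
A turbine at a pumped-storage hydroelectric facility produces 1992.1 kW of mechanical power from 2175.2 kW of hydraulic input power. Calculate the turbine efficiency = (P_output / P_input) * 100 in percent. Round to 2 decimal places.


Turbine efficiency = (output power / input power) * 100
eta = (1992.1 / 2175.2) * 100
eta = 91.58%

91.58


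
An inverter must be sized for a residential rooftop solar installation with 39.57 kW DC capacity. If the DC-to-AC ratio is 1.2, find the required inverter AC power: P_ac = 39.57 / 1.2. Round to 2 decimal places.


The inverter AC capacity is determined by the DC/AC ratio.
Given: P_dc = 39.57 kW, DC/AC ratio = 1.2
P_ac = P_dc / ratio = 39.57 / 1.2
P_ac = 32.98 kW

32.98


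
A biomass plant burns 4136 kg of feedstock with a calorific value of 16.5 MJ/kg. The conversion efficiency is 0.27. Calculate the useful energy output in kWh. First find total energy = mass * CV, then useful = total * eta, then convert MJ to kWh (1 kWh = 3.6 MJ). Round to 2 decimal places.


Total energy = mass * CV = 4136 * 16.5 = 68244.0 MJ
Useful energy = total * eta = 68244.0 * 0.27 = 18425.88 MJ
Convert to kWh: 18425.88 / 3.6
Useful energy = 5118.30 kWh

5118.30


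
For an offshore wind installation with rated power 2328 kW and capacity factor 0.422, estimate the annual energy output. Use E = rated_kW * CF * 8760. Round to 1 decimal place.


Annual energy = rated_kW * capacity_factor * hours_per_year
Given: P_rated = 2328 kW, CF = 0.422, hours = 8760
E = 2328 * 0.422 * 8760
E = 8605964.2 kWh

8605964.2


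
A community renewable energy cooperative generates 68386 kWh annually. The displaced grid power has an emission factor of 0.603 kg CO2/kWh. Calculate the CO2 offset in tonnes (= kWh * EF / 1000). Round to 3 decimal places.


CO2 offset in kg = generation * emission_factor
CO2 offset = 68386 * 0.603 = 41236.76 kg
Convert to tonnes:
  CO2 offset = 41236.76 / 1000 = 41.237 tonnes

41.237


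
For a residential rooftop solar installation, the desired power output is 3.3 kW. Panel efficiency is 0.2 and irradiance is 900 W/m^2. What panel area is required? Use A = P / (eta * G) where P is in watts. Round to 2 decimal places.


Convert target power to watts: P = 3.3 * 1000 = 3300.0 W
Compute denominator: eta * G = 0.2 * 900 = 180.0
Required area A = P / (eta * G) = 3300.0 / 180.0
A = 18.33 m^2

18.33


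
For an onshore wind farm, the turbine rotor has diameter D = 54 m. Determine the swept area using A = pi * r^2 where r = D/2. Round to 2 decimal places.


Compute the rotor radius:
  r = D / 2 = 54 / 2 = 27.0 m
Calculate swept area:
  A = pi * r^2 = pi * 27.0^2
  A = 2290.22 m^2

2290.22


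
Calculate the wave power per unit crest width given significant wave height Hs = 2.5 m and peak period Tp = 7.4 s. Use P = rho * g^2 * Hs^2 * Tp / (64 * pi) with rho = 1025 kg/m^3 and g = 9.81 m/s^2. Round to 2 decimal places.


Apply wave power formula:
  g^2 = 9.81^2 = 96.2361
  Hs^2 = 2.5^2 = 6.25
  Numerator = rho * g^2 * Hs^2 * Tp = 1025 * 96.2361 * 6.25 * 7.4 = 4562192.62
  Denominator = 64 * pi = 201.0619
  P = 4562192.62 / 201.0619 = 22690.48 W/m

22690.48


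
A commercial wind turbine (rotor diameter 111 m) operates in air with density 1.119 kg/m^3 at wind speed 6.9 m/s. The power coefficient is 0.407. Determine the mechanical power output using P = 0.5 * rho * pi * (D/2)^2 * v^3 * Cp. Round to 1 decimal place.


Step 1 -- Compute swept area:
  A = pi * (D/2)^2 = pi * (111/2)^2 = 9676.89 m^2
Step 2 -- Apply wind power equation:
  P = 0.5 * rho * A * v^3 * Cp
  v^3 = 6.9^3 = 328.509
  P = 0.5 * 1.119 * 9676.89 * 328.509 * 0.407
  P = 723898.4 W

723898.4


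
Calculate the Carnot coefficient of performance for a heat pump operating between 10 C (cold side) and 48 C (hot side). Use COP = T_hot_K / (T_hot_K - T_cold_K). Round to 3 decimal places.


Convert to Kelvin:
  T_hot = 48 + 273.15 = 321.15 K
  T_cold = 10 + 273.15 = 283.15 K
Apply Carnot COP formula:
  COP = T_hot_K / (T_hot_K - T_cold_K) = 321.15 / 38.0
  COP = 8.451

8.451


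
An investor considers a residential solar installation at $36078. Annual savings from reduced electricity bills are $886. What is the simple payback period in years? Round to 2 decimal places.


Simple payback period = initial cost / annual savings
Payback = 36078 / 886
Payback = 40.72 years

40.72


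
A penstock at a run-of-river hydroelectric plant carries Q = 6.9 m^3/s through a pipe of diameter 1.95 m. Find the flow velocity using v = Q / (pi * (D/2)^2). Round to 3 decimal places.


Compute pipe cross-sectional area:
  A = pi * (D/2)^2 = pi * (1.95/2)^2 = 2.9865 m^2
Calculate velocity:
  v = Q / A = 6.9 / 2.9865
  v = 2.310 m/s

2.310


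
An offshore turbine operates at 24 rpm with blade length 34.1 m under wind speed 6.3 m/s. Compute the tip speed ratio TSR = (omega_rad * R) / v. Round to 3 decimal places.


Convert rotational speed to rad/s:
  omega = 24 * 2 * pi / 60 = 2.5133 rad/s
Compute tip speed:
  v_tip = omega * R = 2.5133 * 34.1 = 85.703 m/s
Tip speed ratio:
  TSR = v_tip / v_wind = 85.703 / 6.3 = 13.604

13.604


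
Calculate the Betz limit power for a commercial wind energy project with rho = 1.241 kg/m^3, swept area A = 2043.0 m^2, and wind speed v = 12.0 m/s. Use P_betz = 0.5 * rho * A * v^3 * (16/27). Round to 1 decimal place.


The Betz coefficient Cp_max = 16/27 = 0.5926
v^3 = 12.0^3 = 1728.0
P_betz = 0.5 * rho * A * v^3 * Cp_max
P_betz = 0.5 * 1.241 * 2043.0 * 1728.0 * 0.5926
P_betz = 1298105.9 W

1298105.9


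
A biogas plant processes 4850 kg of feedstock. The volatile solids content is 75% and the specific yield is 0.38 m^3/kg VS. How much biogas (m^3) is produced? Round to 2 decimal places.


Compute volatile solids:
  VS = mass * VS_fraction = 4850 * 0.75 = 3637.5 kg
Calculate biogas volume:
  Biogas = VS * specific_yield = 3637.5 * 0.38
  Biogas = 1382.25 m^3

1382.25


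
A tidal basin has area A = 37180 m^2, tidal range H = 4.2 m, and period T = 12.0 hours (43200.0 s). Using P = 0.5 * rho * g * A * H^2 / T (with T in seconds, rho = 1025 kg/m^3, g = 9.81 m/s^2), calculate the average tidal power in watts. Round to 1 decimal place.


Convert period to seconds: T = 12.0 * 3600 = 43200.0 s
H^2 = 4.2^2 = 17.64
P = 0.5 * rho * g * A * H^2 / T
P = 0.5 * 1025 * 9.81 * 37180 * 17.64 / 43200.0
P = 76328.6 W

76328.6


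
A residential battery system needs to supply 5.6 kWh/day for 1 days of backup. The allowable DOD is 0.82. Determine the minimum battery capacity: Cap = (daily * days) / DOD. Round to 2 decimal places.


Total energy needed = daily * days = 5.6 * 1 = 5.6 kWh
Account for depth of discharge:
  Cap = total_energy / DOD = 5.6 / 0.82
  Cap = 6.83 kWh

6.83


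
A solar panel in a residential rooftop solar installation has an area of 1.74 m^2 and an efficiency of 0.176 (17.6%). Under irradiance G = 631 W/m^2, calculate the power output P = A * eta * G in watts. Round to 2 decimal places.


Use the solar power formula P = A * eta * G.
Given: A = 1.74 m^2, eta = 0.176, G = 631 W/m^2
P = 1.74 * 0.176 * 631
P = 193.24 W

193.24


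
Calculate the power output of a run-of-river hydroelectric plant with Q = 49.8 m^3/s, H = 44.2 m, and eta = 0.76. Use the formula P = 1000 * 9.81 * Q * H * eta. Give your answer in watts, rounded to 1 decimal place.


Apply the hydropower formula P = rho * g * Q * H * eta
rho * g = 1000 * 9.81 = 9810.0
P = 9810.0 * 49.8 * 44.2 * 0.76
P = 16410968.5 W

16410968.5


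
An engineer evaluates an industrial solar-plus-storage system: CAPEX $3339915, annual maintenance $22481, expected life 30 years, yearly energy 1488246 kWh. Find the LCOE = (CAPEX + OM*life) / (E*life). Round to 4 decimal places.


Total cost = CAPEX + OM * lifetime = 3339915 + 22481 * 30 = 3339915 + 674430 = 4014345
Total generation = annual * lifetime = 1488246 * 30 = 44647380 kWh
LCOE = 4014345 / 44647380
LCOE = 0.0899 $/kWh

0.0899


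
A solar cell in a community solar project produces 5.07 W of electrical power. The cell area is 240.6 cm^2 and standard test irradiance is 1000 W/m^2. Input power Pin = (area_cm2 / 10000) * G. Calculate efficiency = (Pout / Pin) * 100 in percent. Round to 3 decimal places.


First compute the input power:
  Pin = area_cm2 / 10000 * G = 240.6 / 10000 * 1000 = 24.06 W
Then compute efficiency:
  Efficiency = (Pout / Pin) * 100 = (5.07 / 24.06) * 100
  Efficiency = 21.072%

21.072


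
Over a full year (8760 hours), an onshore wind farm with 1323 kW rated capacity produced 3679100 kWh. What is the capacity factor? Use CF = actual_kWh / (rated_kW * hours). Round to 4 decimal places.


Capacity factor = actual output / maximum possible output
Maximum possible = rated * hours = 1323 * 8760 = 11589480 kWh
CF = 3679100 / 11589480
CF = 0.3175

0.3175


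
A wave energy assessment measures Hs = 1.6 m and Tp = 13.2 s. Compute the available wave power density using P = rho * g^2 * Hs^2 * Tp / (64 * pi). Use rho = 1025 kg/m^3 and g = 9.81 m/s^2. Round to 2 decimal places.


Apply wave power formula:
  g^2 = 9.81^2 = 96.2361
  Hs^2 = 1.6^2 = 2.56
  Numerator = rho * g^2 * Hs^2 * Tp = 1025 * 96.2361 * 2.56 * 13.2 = 3333310.55
  Denominator = 64 * pi = 201.0619
  P = 3333310.55 / 201.0619 = 16578.53 W/m

16578.53


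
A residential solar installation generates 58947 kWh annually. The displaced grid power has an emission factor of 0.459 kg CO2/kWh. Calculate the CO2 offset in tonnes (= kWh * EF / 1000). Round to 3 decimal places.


CO2 offset in kg = generation * emission_factor
CO2 offset = 58947 * 0.459 = 27056.67 kg
Convert to tonnes:
  CO2 offset = 27056.67 / 1000 = 27.057 tonnes

27.057


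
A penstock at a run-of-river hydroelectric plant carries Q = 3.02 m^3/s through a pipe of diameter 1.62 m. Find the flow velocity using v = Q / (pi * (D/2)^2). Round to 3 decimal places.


Compute pipe cross-sectional area:
  A = pi * (D/2)^2 = pi * (1.62/2)^2 = 2.0612 m^2
Calculate velocity:
  v = Q / A = 3.02 / 2.0612
  v = 1.465 m/s

1.465


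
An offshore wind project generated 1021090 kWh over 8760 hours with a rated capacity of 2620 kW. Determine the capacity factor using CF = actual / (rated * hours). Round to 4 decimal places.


Capacity factor = actual output / maximum possible output
Maximum possible = rated * hours = 2620 * 8760 = 22951200 kWh
CF = 1021090 / 22951200
CF = 0.0445

0.0445


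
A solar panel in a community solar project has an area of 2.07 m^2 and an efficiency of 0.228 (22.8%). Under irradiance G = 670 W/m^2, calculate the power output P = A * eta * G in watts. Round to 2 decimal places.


Use the solar power formula P = A * eta * G.
Given: A = 2.07 m^2, eta = 0.228, G = 670 W/m^2
P = 2.07 * 0.228 * 670
P = 316.21 W

316.21


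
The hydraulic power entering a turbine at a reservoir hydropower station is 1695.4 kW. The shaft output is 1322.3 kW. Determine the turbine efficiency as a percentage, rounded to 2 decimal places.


Turbine efficiency = (output power / input power) * 100
eta = (1322.3 / 1695.4) * 100
eta = 77.99%

77.99


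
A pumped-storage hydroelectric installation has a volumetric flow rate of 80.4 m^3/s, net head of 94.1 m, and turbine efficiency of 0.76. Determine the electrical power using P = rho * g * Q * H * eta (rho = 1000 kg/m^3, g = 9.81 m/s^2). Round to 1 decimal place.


Apply the hydropower formula P = rho * g * Q * H * eta
rho * g = 1000 * 9.81 = 9810.0
P = 9810.0 * 80.4 * 94.1 * 0.76
P = 56406385.6 W

56406385.6


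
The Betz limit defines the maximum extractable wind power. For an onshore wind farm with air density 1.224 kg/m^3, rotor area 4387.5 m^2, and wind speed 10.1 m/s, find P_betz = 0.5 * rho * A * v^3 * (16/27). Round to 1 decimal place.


The Betz coefficient Cp_max = 16/27 = 0.5926
v^3 = 10.1^3 = 1030.301
P_betz = 0.5 * rho * A * v^3 * Cp_max
P_betz = 0.5 * 1.224 * 4387.5 * 1030.301 * 0.5926
P_betz = 1639415.0 W

1639415.0


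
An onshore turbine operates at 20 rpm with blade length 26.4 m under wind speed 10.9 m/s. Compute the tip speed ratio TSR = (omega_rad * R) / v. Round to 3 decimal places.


Convert rotational speed to rad/s:
  omega = 20 * 2 * pi / 60 = 2.0944 rad/s
Compute tip speed:
  v_tip = omega * R = 2.0944 * 26.4 = 55.292 m/s
Tip speed ratio:
  TSR = v_tip / v_wind = 55.292 / 10.9 = 5.073

5.073


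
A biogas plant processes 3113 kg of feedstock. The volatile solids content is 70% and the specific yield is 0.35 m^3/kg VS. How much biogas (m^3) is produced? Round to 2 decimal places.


Compute volatile solids:
  VS = mass * VS_fraction = 3113 * 0.7 = 2179.1 kg
Calculate biogas volume:
  Biogas = VS * specific_yield = 2179.1 * 0.35
  Biogas = 762.69 m^3

762.69


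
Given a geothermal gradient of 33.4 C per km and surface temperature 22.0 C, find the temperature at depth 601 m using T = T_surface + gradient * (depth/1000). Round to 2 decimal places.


Convert depth to km: 601 / 1000 = 0.601 km
Temperature increase = gradient * depth_km = 33.4 * 0.601 = 20.07 C
Temperature at depth = T_surface + delta_T = 22.0 + 20.07
T = 42.07 C

42.07


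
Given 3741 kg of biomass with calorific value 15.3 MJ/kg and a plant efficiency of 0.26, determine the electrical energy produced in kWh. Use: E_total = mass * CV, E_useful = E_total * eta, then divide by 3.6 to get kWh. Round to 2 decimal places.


Total energy = mass * CV = 3741 * 15.3 = 57237.3 MJ
Useful energy = total * eta = 57237.3 * 0.26 = 14881.7 MJ
Convert to kWh: 14881.7 / 3.6
Useful energy = 4133.81 kWh

4133.81


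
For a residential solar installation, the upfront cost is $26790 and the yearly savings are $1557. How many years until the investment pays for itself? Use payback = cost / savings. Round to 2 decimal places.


Simple payback period = initial cost / annual savings
Payback = 26790 / 1557
Payback = 17.21 years

17.21


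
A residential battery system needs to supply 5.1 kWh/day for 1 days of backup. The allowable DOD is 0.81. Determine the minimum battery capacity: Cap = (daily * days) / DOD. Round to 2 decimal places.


Total energy needed = daily * days = 5.1 * 1 = 5.1 kWh
Account for depth of discharge:
  Cap = total_energy / DOD = 5.1 / 0.81
  Cap = 6.30 kWh

6.30


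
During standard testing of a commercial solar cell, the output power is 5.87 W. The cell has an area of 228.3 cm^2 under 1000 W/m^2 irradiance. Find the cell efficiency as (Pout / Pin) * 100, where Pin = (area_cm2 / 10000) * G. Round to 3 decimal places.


First compute the input power:
  Pin = area_cm2 / 10000 * G = 228.3 / 10000 * 1000 = 22.83 W
Then compute efficiency:
  Efficiency = (Pout / Pin) * 100 = (5.87 / 22.83) * 100
  Efficiency = 25.712%

25.712


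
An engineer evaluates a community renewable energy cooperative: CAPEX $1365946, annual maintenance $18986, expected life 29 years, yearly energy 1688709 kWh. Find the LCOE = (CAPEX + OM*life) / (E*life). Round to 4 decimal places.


Total cost = CAPEX + OM * lifetime = 1365946 + 18986 * 29 = 1365946 + 550594 = 1916540
Total generation = annual * lifetime = 1688709 * 29 = 48972561 kWh
LCOE = 1916540 / 48972561
LCOE = 0.0391 $/kWh

0.0391


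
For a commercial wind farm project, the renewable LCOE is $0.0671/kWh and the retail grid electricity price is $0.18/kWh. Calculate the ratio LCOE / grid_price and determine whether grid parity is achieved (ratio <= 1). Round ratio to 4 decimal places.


Compare LCOE to grid price:
  LCOE = $0.0671/kWh, Grid price = $0.18/kWh
  Ratio = LCOE / grid_price = 0.0671 / 0.18 = 0.3728
  Grid parity achieved (ratio <= 1)? yes

0.3728


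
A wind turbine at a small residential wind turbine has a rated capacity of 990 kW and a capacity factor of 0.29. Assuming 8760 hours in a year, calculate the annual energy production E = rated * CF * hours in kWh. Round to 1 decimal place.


Annual energy = rated_kW * capacity_factor * hours_per_year
Given: P_rated = 990 kW, CF = 0.29, hours = 8760
E = 990 * 0.29 * 8760
E = 2514996.0 kWh

2514996.0


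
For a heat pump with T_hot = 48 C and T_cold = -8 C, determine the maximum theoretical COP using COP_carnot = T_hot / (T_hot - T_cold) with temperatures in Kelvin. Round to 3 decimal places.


Convert to Kelvin:
  T_hot = 48 + 273.15 = 321.15 K
  T_cold = -8 + 273.15 = 265.15 K
Apply Carnot COP formula:
  COP = T_hot_K / (T_hot_K - T_cold_K) = 321.15 / 56.0
  COP = 5.735

5.735


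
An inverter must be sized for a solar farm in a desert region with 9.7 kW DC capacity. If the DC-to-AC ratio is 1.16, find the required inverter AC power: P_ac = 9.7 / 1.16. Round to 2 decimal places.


The inverter AC capacity is determined by the DC/AC ratio.
Given: P_dc = 9.7 kW, DC/AC ratio = 1.16
P_ac = P_dc / ratio = 9.7 / 1.16
P_ac = 8.36 kW

8.36


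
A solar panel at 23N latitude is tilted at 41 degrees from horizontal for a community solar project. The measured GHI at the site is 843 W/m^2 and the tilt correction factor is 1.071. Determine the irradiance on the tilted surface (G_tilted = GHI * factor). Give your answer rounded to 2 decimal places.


Identify the given values:
  GHI = 843 W/m^2, tilt correction factor = 1.071
Apply the formula G_tilted = GHI * factor:
  G_tilted = 843 * 1.071
  G_tilted = 902.85 W/m^2

902.85


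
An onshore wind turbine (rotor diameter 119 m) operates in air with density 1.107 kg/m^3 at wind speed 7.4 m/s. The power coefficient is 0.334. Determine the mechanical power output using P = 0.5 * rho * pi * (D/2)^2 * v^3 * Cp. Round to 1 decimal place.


Step 1 -- Compute swept area:
  A = pi * (D/2)^2 = pi * (119/2)^2 = 11122.02 m^2
Step 2 -- Apply wind power equation:
  P = 0.5 * rho * A * v^3 * Cp
  v^3 = 7.4^3 = 405.224
  P = 0.5 * 1.107 * 11122.02 * 405.224 * 0.334
  P = 833188.1 W

833188.1


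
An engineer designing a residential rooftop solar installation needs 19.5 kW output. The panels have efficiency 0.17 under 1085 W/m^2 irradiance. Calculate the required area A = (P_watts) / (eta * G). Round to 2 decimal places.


Convert target power to watts: P = 19.5 * 1000 = 19500.0 W
Compute denominator: eta * G = 0.17 * 1085 = 184.45
Required area A = P / (eta * G) = 19500.0 / 184.45
A = 105.72 m^2

105.72


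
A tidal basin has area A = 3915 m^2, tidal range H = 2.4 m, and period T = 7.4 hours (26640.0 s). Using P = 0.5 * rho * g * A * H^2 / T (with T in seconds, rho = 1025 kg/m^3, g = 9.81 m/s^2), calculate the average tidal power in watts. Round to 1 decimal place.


Convert period to seconds: T = 7.4 * 3600 = 26640.0 s
H^2 = 2.4^2 = 5.76
P = 0.5 * rho * g * A * H^2 / T
P = 0.5 * 1025 * 9.81 * 3915 * 5.76 / 26640.0
P = 4255.8 W

4255.8


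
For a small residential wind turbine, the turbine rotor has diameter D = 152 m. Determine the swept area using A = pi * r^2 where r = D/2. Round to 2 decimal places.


Compute the rotor radius:
  r = D / 2 = 152 / 2 = 76.0 m
Calculate swept area:
  A = pi * r^2 = pi * 76.0^2
  A = 18145.84 m^2

18145.84


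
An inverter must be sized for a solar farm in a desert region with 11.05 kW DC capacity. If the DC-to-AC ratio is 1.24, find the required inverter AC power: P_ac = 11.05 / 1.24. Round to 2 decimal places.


The inverter AC capacity is determined by the DC/AC ratio.
Given: P_dc = 11.05 kW, DC/AC ratio = 1.24
P_ac = P_dc / ratio = 11.05 / 1.24
P_ac = 8.91 kW

8.91


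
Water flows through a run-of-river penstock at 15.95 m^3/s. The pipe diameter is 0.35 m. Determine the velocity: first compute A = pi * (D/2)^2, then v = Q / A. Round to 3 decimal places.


Compute pipe cross-sectional area:
  A = pi * (D/2)^2 = pi * (0.35/2)^2 = 0.0962 m^2
Calculate velocity:
  v = Q / A = 15.95 / 0.0962
  v = 165.781 m/s

165.781


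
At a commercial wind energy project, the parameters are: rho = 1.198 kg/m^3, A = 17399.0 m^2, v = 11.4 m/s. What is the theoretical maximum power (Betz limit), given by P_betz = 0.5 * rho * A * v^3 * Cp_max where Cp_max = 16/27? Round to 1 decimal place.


The Betz coefficient Cp_max = 16/27 = 0.5926
v^3 = 11.4^3 = 1481.544
P_betz = 0.5 * rho * A * v^3 * Cp_max
P_betz = 0.5 * 1.198 * 17399.0 * 1481.544 * 0.5926
P_betz = 9150016.6 W

9150016.6


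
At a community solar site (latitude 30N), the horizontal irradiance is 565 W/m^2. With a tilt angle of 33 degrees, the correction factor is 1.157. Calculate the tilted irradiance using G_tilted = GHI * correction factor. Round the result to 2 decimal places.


Identify the given values:
  GHI = 565 W/m^2, tilt correction factor = 1.157
Apply the formula G_tilted = GHI * factor:
  G_tilted = 565 * 1.157
  G_tilted = 653.71 W/m^2

653.71


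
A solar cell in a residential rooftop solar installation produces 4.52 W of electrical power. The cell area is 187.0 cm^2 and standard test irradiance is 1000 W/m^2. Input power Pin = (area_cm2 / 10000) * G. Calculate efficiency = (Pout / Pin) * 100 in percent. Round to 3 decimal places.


First compute the input power:
  Pin = area_cm2 / 10000 * G = 187.0 / 10000 * 1000 = 18.7 W
Then compute efficiency:
  Efficiency = (Pout / Pin) * 100 = (4.52 / 18.7) * 100
  Efficiency = 24.171%

24.171


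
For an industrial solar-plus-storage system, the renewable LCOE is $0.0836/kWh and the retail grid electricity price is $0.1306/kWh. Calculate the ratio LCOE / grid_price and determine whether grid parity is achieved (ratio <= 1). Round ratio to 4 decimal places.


Compare LCOE to grid price:
  LCOE = $0.0836/kWh, Grid price = $0.1306/kWh
  Ratio = LCOE / grid_price = 0.0836 / 0.1306 = 0.6401
  Grid parity achieved (ratio <= 1)? yes

0.6401


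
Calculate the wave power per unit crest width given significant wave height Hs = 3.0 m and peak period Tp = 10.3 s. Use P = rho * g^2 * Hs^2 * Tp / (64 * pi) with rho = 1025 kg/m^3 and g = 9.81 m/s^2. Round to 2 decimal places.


Apply wave power formula:
  g^2 = 9.81^2 = 96.2361
  Hs^2 = 3.0^2 = 9.0
  Numerator = rho * g^2 * Hs^2 * Tp = 1025 * 96.2361 * 9.0 * 10.3 = 9144113.63
  Denominator = 64 * pi = 201.0619
  P = 9144113.63 / 201.0619 = 45479.09 W/m

45479.09


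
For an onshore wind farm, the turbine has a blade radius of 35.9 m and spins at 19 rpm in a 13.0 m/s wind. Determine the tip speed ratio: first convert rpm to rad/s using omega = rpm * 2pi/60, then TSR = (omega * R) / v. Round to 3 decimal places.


Convert rotational speed to rad/s:
  omega = 19 * 2 * pi / 60 = 1.9897 rad/s
Compute tip speed:
  v_tip = omega * R = 1.9897 * 35.9 = 71.429 m/s
Tip speed ratio:
  TSR = v_tip / v_wind = 71.429 / 13.0 = 5.495

5.495


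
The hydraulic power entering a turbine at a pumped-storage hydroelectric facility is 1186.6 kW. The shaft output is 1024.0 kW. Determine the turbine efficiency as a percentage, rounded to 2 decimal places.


Turbine efficiency = (output power / input power) * 100
eta = (1024.0 / 1186.6) * 100
eta = 86.30%

86.30


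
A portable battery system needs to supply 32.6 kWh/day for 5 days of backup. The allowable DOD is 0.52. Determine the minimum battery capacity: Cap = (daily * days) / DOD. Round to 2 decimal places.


Total energy needed = daily * days = 32.6 * 5 = 163.0 kWh
Account for depth of discharge:
  Cap = total_energy / DOD = 163.0 / 0.52
  Cap = 313.46 kWh

313.46


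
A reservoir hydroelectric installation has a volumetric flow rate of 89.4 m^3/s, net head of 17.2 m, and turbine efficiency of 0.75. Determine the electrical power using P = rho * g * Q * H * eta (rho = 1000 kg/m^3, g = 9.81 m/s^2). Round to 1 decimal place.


Apply the hydropower formula P = rho * g * Q * H * eta
rho * g = 1000 * 9.81 = 9810.0
P = 9810.0 * 89.4 * 17.2 * 0.75
P = 11313480.6 W

11313480.6


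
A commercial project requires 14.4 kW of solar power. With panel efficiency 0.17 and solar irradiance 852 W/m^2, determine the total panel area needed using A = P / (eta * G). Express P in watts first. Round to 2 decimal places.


Convert target power to watts: P = 14.4 * 1000 = 14400.0 W
Compute denominator: eta * G = 0.17 * 852 = 144.84
Required area A = P / (eta * G) = 14400.0 / 144.84
A = 99.42 m^2

99.42


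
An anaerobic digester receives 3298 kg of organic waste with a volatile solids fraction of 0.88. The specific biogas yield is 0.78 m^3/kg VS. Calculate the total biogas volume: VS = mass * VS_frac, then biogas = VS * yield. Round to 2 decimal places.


Compute volatile solids:
  VS = mass * VS_fraction = 3298 * 0.88 = 2902.24 kg
Calculate biogas volume:
  Biogas = VS * specific_yield = 2902.24 * 0.78
  Biogas = 2263.75 m^3

2263.75


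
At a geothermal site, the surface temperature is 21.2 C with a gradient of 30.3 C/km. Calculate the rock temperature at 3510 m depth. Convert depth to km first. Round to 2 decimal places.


Convert depth to km: 3510 / 1000 = 3.51 km
Temperature increase = gradient * depth_km = 30.3 * 3.51 = 106.35 C
Temperature at depth = T_surface + delta_T = 21.2 + 106.35
T = 127.55 C

127.55


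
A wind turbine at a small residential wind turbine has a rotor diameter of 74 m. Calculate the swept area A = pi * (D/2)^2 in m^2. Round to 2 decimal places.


Compute the rotor radius:
  r = D / 2 = 74 / 2 = 37.0 m
Calculate swept area:
  A = pi * r^2 = pi * 37.0^2
  A = 4300.84 m^2

4300.84


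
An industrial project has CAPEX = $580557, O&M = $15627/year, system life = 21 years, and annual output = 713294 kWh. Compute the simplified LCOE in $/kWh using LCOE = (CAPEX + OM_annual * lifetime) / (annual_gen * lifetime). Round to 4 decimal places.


Total cost = CAPEX + OM * lifetime = 580557 + 15627 * 21 = 580557 + 328167 = 908724
Total generation = annual * lifetime = 713294 * 21 = 14979174 kWh
LCOE = 908724 / 14979174
LCOE = 0.0607 $/kWh

0.0607


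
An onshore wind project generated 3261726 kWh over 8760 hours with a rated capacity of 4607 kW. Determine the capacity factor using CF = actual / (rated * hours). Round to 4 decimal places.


Capacity factor = actual output / maximum possible output
Maximum possible = rated * hours = 4607 * 8760 = 40357320 kWh
CF = 3261726 / 40357320
CF = 0.0808

0.0808


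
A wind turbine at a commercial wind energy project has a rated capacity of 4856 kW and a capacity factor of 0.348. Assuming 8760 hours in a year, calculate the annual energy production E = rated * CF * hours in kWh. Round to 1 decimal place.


Annual energy = rated_kW * capacity_factor * hours_per_year
Given: P_rated = 4856 kW, CF = 0.348, hours = 8760
E = 4856 * 0.348 * 8760
E = 14803418.9 kWh

14803418.9


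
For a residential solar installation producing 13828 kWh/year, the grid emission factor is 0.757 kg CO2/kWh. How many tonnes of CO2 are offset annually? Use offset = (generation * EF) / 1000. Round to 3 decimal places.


CO2 offset in kg = generation * emission_factor
CO2 offset = 13828 * 0.757 = 10467.8 kg
Convert to tonnes:
  CO2 offset = 10467.8 / 1000 = 10.468 tonnes

10.468


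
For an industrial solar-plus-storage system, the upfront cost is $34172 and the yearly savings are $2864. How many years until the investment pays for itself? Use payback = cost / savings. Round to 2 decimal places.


Simple payback period = initial cost / annual savings
Payback = 34172 / 2864
Payback = 11.93 years

11.93


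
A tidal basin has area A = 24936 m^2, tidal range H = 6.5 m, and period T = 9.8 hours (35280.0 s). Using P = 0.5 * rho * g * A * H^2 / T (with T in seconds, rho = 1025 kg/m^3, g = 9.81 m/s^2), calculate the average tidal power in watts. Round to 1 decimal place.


Convert period to seconds: T = 9.8 * 3600 = 35280.0 s
H^2 = 6.5^2 = 42.25
P = 0.5 * rho * g * A * H^2 / T
P = 0.5 * 1025 * 9.81 * 24936 * 42.25 / 35280.0
P = 150137.0 W

150137.0
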